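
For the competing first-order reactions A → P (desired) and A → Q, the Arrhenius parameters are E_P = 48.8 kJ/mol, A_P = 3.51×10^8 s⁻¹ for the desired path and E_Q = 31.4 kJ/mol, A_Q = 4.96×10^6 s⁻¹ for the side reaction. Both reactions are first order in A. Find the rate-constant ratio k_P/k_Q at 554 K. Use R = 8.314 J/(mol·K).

With equal orders, S_{P/Q} = k_P/k_Q = (A_P/A_Q)·exp[(E_Q−E_P)/(RT)].
(E_Q−E_P)/(RT) = (31.4−48.8)×10³/(8.314×554) = -17400/4606 = -3.778.
k_P/k_Q = (3.51×10^8/4.96×10^6)·exp(-3.778) = 70.77 × 0.02287 = 1.62.

1.62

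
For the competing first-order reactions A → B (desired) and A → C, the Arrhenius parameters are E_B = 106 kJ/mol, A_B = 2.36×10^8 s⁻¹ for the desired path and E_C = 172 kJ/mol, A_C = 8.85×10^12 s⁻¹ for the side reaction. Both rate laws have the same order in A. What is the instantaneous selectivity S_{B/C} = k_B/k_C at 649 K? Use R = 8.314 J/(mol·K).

With equal orders, S_{B/C} = k_B/k_C = (A_B/A_C)·exp[(E_C−E_B)/(RT)].
(E_C−E_B)/(RT) = (172−106)×10³/(8.314×649) = 66000/5396 = 12.23.
k_B/k_C = (2.36×10^8/8.85×10^12)·exp(12.23) = 2.667×10^-5 × 2.052×10^5 = 5.47.
Since E_B < E_C, lowering the temperature improves selectivity toward B.

5.47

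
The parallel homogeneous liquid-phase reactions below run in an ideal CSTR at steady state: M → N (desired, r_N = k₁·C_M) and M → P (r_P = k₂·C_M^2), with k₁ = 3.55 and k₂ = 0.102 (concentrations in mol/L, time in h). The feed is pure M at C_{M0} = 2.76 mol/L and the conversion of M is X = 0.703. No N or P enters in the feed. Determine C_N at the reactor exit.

1.90 mol/L

Exit C_M = C_{M0}(1−X) = 2.76×0.297 = 0.8197 mol/L.
Rates in a CSTR are evaluated at the outlet concentration: r_N = 3.55×0.8197 = 2.910, r_P = 0.102×0.8197^2 = 0.06854.
Fraction of consumed M going to N: r_N/(r_N+r_P) = 0.9770.
C_N = 0.9770·C_{M0}·X = 0.9770×2.76×0.703 = 1.90 mol/L.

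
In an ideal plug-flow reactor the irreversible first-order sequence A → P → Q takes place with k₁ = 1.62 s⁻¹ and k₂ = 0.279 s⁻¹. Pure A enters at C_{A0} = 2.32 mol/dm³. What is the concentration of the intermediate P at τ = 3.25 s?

1.12 mol/dm³

The intermediate concentration in a first-order A→B→C sequence is C_P = k₁C_{A0}(e^(−k₁τ) − e^(−k₂τ))/(k₂−k₁).
e^(−k₁τ) = e^(−1.62×3.25) = e^(−5.265) = 0.005169; e^(−k₂τ) = e^(−0.9068) = 0.4038.
C_P = 1.62×2.32/(0.279−1.62) × (0.005169−0.4038) = (-2.803)×(-0.3987) = 1.117 mol/dm³.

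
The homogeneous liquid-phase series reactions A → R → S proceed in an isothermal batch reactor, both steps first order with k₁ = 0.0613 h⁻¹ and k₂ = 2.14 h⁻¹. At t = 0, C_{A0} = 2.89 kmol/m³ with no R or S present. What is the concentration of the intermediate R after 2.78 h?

The intermediate concentration in a first-order A→B→C sequence is C_R = k₁C_{A0}(e^(−k₁t) − e^(−k₂t))/(k₂−k₁).
e^(−k₁t) = e^(−0.0613×2.78) = e^(−0.1704) = 0.8433; e^(−k₂t) = e^(−5.949) = 0.002608.
C_R = 0.0613×2.89/(2.14−0.0613) × (0.8433−0.002608) = 0.08522×0.8407 = 0.07165 kmol/m³.

0.0716 kmol/m³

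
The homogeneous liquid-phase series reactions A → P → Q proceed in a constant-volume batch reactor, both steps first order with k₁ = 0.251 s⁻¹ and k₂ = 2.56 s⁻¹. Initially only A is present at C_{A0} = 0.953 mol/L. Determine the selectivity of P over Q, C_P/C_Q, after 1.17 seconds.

Solving the coupled first-order balances gives C_P(t) = [k₁/(k₂−k₁)]·C_{A0}·(e^(−k₁t) − e^(−k₂t)).
e^(−k₁t) = e^(−0.251×1.17) = e^(−0.2937) = 0.7455; e^(−k₂t) = e^(−2.995) = 0.05003.
C_P = 0.251×0.953/(2.56−0.251) × (0.7455−0.05003) = 0.1036×0.6955 = 0.07205 mol/L.
C_A = C_{A0}e^(−k₁t) = 0.7105 mol/L, so C_Q = C_{A0}−C_A−C_P = 0.1705 mol/L; C_P/C_Q = 0.423.

0.423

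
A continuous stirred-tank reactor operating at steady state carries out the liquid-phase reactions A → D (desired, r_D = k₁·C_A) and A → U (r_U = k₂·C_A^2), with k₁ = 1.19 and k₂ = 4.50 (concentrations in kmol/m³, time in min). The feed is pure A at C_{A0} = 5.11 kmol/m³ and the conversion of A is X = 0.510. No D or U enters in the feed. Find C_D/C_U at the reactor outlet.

Exit C_A = C_{A0}(1−X) = 5.11×0.490 = 2.504 kmol/m³.
A CSTR operates uniformly at the exit composition, giving r_D = 2.980 and r_U = 28.21 (each k·C_A^n at C_A = 2.504).
Overall selectivity = C_D/C_U = r_Dτ/(r_Uτ) = r_D/r_U = 0.106.

0.106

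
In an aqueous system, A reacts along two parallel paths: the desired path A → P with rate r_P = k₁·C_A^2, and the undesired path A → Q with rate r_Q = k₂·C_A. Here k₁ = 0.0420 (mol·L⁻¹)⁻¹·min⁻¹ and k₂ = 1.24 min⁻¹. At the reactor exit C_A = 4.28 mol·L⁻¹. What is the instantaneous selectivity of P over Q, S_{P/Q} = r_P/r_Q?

0.145

S_{P/Q} = r_P/r_Q = (k₁·C_A^2)/(k₂·C_A) = (k₁/k₂)·C_A.
= (0.0420×4.280^2) / (1.24×4.280) = 0.7694/5.307 = 0.145.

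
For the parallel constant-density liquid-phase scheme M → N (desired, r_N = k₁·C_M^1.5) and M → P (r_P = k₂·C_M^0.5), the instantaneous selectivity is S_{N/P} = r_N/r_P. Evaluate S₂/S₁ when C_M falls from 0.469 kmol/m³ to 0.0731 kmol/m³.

S_{N/P} = (k₁/k₂)·C_M, so S₂/S₁ = (C_{M,2}/C_{M,1}).
= 0.0731/0.469 = 0.156.
Selectivity toward N falls as C_M falls — high-concentration operation is favoured.

0.156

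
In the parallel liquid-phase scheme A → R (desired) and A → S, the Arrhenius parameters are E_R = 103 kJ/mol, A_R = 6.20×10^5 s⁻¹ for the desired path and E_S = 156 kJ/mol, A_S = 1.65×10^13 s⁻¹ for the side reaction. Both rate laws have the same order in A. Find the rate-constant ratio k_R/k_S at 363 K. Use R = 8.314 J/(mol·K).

k_R/k_S = (A_R/A_S)·exp[−(E_R−E_S)/(RT)] = (A_R/A_S)·exp[(E_S−E_R)/(RT)].
(E_S−E_R)/(RT) = (156−103)×10³/(8.314×363) = 53000/3018 = 17.56.
k_R/k_S = (6.20×10^5/1.65×10^13)·exp(17.56) = 3.758×10^-8 × 4.235×10^7 = 1.59.
Since E_R < E_S, lowering the temperature improves selectivity toward R.

1.59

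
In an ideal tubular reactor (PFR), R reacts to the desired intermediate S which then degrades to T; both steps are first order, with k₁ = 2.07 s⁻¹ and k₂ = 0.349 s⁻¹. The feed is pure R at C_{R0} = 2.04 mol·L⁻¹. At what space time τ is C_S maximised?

1.03 s

Setting dC_S/dτ = 0 gives τ_opt = ln(k₂/k₁)/(k₂−k₁).
= ln(0.349/2.07)/(0.349−2.07) = ln(0.1686)/-1.721 = -1.780/-1.721 = 1.03 s.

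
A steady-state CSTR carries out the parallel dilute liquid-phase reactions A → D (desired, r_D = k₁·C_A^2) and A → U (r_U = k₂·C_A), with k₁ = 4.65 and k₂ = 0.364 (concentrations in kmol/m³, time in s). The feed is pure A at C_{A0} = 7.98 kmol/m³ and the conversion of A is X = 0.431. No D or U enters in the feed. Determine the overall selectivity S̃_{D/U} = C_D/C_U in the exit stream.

Exit C_A = C_{A0}(1−X) = 7.98×0.569 = 4.541 kmol/m³.
In a CSTR the entire volume is at exit conditions, so r_D = 4.65×4.541^2 = 95.87 and r_U = 0.364×4.541 = 1.653.
Overall selectivity = C_D/C_U = r_Dτ/(r_Uτ) = r_D/r_U = 58.0.

58.0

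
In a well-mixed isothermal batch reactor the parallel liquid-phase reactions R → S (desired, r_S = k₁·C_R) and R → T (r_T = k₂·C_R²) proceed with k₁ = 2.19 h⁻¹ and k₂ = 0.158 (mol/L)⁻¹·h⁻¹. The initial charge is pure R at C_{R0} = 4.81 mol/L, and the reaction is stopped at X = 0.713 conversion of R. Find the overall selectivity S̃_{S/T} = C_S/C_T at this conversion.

C_R = C_{R0}(1−X) = 1.380 mol/L.
Along a PFR/batch, dC_S/dC_R = −r_S/(r_S+r_T) = −k₁/(k₁+k₂·C_R).
Integrating from C_{R0} to C_R: C_S = (2.19/0.158)·ln[(2.19+0.158·4.81)/(2.19+0.158·1.38)] = 13.86·ln(2.950/2.408) = 2.813 mol/L.
C_T = (C_{R0}−C_R)−C_S = 0.6164 mol/L; S̃_{S/T} = 2.813/0.6164 = 4.56.

4.56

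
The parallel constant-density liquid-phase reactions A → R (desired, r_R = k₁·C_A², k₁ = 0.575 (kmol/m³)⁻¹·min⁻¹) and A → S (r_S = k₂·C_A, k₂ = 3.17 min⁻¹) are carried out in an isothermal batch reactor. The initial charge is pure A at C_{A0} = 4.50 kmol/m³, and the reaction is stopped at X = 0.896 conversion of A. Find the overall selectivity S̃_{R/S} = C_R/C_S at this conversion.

C_A = C_{A0}(1−X) = 0.4680 kmol/m³.
Along a PFR/batch, dC_S/dC_A = −r_S/(r_R+r_S) = −k₂/(k₂+k₁·C_A).
Integrating from C_{A0} to C_A: C_S = (3.17/0.575)·ln[(3.17+0.575·4.50)/(3.17+0.575·0.468)] = 5.513·ln(5.758/3.439) = 2.841 kmol/m³.
Then C_R = (C_{A0}−C_A) − C_S = 4.032 − 2.841 = 1.191 kmol/m³.
S̃_{R/S} = C_R/C_S = 1.191/2.841 = 0.419.

0.419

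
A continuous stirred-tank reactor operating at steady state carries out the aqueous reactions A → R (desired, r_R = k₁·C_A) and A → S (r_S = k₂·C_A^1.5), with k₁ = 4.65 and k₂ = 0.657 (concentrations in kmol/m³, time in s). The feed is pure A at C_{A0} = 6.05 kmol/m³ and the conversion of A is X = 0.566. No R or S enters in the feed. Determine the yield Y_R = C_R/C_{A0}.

Exit C_A = C_{A0}(1−X) = 6.05×0.434 = 2.626 kmol/m³.
Rates in a CSTR are evaluated at the outlet concentration: r_R = 4.65×2.626 = 12.21, r_S = 0.657×2.626^1.5 = 2.795.
Fraction of consumed A going to R: r_R/(r_R+r_S) = 0.8137.
C_R = 0.8137·C_{A0}·X = 0.8137×6.05×0.566 = 2.79 kmol/m³; Y_R = C_R/C_{A0} = 0.461.

0.461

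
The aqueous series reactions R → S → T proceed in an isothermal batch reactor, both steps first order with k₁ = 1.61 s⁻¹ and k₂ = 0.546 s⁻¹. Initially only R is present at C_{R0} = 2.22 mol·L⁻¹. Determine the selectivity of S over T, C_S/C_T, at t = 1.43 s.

The intermediate concentration in a first-order A→B→C sequence is C_S = k₁C_{R0}(e^(−k₁t) − e^(−k₂t))/(k₂−k₁).
e^(−k₁t) = e^(−1.61×1.43) = e^(−2.302) = 0.1000; e^(−k₂t) = e^(−0.7808) = 0.4580.
C_S = 1.61×2.22/(0.546−1.61) × (0.1000−0.4580) = (-3.359)×(-0.3580) = 1.203 mol·L⁻¹.
C_R = C_{R0}e^(−k₁t) = 0.2221 mol·L⁻¹, so C_T = C_{R0}−C_R−C_S = 0.7953 mol·L⁻¹; C_S/C_T = 1.51.

1.51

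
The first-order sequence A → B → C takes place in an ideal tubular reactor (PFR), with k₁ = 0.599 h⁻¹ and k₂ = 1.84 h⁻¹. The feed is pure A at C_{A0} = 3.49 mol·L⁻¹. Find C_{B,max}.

Evaluating C_B at τ_opt = ln(k₂/k₁)/(k₂−k₁) gives C_{B,max}/C_{A0} = (k₁/k₂)^[k₂/(k₂−k₁)].
= (0.599/1.84)^(1.84/(1.84−0.599)) = (0.3255)^(1.483) = 0.1894.
C_{B,max} = 0.1894×3.49 = 0.661 mol·L⁻¹.

0.661 mol·L⁻¹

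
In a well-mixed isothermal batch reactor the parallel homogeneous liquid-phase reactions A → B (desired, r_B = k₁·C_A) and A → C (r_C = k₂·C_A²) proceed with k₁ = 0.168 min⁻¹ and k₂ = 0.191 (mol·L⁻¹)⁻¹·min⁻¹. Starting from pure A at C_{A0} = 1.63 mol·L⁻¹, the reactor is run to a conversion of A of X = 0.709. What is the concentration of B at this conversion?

0.543 mol·L⁻¹

C_A = C_{A0}(1−X) = 0.4743 mol·L⁻¹.
Along a PFR/batch, dC_B/dC_A = −r_B/(r_B+r_C) = −k₁/(k₁+k₂·C_A).
Integrating from C_{A0} to C_A: C_B = (0.168/0.191)·ln[(0.168+0.191·1.63)/(0.168+0.191·0.474)] = 0.8796·ln(0.4793/0.2586) = 0.5428 mol·L⁻¹.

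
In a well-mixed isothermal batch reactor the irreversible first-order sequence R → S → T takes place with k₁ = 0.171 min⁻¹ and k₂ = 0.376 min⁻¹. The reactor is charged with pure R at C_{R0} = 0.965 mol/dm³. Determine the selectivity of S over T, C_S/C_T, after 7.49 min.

0.337

For first-order series with pure R initially, C_S(t) = k₁C_{R0}/(k₂−k₁)·(e^(−k₁t) − e^(−k₂t)).
e^(−k₁t) = e^(−0.171×7.49) = e^(−1.281) = 0.2778; e^(−k₂t) = e^(−2.816) = 0.05983.
C_S = 0.171×0.965/(0.376−0.171) × (0.2778−0.05983) = 0.8050×0.2180 = 0.1755 mol/dm³.
C_R = C_{R0}e^(−k₁t) = 0.2681 mol/dm³, so C_T = C_{R0}−C_R−C_S = 0.5214 mol/dm³; C_S/C_T = 0.337.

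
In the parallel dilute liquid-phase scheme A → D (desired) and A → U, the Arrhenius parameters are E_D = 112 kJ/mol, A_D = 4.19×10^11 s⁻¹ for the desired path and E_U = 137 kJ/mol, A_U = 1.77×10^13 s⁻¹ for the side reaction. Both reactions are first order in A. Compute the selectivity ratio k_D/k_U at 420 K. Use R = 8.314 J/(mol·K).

With equal orders, S_{D/U} = k_D/k_U = (A_D/A_U)·exp[(E_U−E_D)/(RT)].
(E_U−E_D)/(RT) = (137−112)×10³/(8.314×420) = 25000/3492 = 7.159.
k_D/k_U = (4.19×10^11/1.77×10^13)·exp(7.159) = 0.02367 × 1286 = 30.4.

30.4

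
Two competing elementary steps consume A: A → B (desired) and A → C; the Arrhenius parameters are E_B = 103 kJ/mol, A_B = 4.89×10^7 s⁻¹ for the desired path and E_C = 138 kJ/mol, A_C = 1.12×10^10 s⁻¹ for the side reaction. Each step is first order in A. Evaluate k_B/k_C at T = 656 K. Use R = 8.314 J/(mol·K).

2.67

k_B/k_C = (A_B/A_C)·exp[−(E_B−E_C)/(RT)] = (A_B/A_C)·exp[(E_C−E_B)/(RT)].
(E_C−E_B)/(RT) = (138−103)×10³/(8.314×656) = 35000/5454 = 6.417.
k_B/k_C = (4.89×10^7/1.12×10^10)·exp(6.417) = 0.004366 × 612.4 = 2.67.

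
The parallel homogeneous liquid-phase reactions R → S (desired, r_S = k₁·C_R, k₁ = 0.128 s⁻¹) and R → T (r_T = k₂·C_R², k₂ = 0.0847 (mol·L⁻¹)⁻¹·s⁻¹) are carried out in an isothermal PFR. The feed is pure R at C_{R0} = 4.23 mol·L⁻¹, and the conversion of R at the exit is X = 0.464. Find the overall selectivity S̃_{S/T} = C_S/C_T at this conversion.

0.475

C_R = C_{R0}(1−X) = 2.267 mol·L⁻¹.
Along a PFR/batch, dC_S/dC_R = −r_S/(r_S+r_T) = −k₁/(k₁+k₂·C_R).
Integrating from C_{R0} to C_R: C_S = (0.128/0.0847)·ln[(0.128+0.0847·4.23)/(0.128+0.0847·2.27)] = 1.511·ln(0.4863/0.3200) = 0.6322 mol·L⁻¹.
C_T = (C_{R0}−C_R)−C_S = 1.331 mol·L⁻¹; S̃_{S/T} = 0.6322/1.331 = 0.475.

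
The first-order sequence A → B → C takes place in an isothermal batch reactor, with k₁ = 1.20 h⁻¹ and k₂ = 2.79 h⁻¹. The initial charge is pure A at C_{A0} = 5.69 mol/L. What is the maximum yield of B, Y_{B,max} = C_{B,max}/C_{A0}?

At the optimum, C_{B,max}/C_{A0} = (k₁/k₂)^[k₂/(k₂−k₁)].
= (1.20/2.79)^(2.79/(2.79−1.20)) = (0.4301)^(1.755) = 0.2275.

0.228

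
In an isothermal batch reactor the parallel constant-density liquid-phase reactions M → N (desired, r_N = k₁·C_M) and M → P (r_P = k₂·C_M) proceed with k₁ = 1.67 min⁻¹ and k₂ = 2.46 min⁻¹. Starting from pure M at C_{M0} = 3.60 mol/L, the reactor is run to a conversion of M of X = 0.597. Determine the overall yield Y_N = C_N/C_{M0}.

C_M = C_{M0}(1−X) = 1.451 mol/L.
Both paths are first order in M, so the instantaneous fraction to N is constant: dC_N/d(−C_M) = k₁/(k₁+k₂) = 0.4044.
C_N = 0.4044·(C_{M0}−C_M) = 0.4044×2.149 = 0.869 mol/L.
Y_N = C_N/C_{M0} = 0.8690/3.60 = 0.241.

0.241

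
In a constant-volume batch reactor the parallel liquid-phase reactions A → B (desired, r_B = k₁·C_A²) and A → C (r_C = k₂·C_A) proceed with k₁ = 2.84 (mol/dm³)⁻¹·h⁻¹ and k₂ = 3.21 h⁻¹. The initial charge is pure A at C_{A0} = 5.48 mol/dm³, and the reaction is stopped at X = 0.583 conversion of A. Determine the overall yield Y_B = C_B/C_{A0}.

0.447

C_A = C_{A0}(1−X) = 2.285 mol/dm³.
Along a PFR/batch, dC_C/dC_A = −r_C/(r_B+r_C) = −k₂/(k₂+k₁·C_A).
Integrating from C_{A0} to C_A: C_C = (3.21/2.84)·ln[(3.21+2.84·5.48)/(3.21+2.84·2.29)] = 1.130·ln(18.77/9.700) = 0.7463 mol/dm³.
Then C_B = (C_{A0}−C_A) − C_C = 3.195 − 0.7463 = 2.448 mol/dm³.
Y_B = C_B/C_{A0} = 2.448/5.48 = 0.447.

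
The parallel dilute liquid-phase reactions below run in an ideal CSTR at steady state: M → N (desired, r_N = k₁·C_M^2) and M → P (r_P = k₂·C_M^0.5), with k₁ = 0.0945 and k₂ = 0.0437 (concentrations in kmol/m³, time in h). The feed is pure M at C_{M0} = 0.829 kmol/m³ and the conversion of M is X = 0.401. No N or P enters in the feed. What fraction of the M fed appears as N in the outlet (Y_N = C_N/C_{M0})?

Exit C_M = C_{M0}(1−X) = 0.829×0.599 = 0.4966 kmol/m³.
In a CSTR the entire volume is at exit conditions, so r_N = 0.0945×0.4966^2 = 0.02330 and r_P = 0.0437×0.4966^0.5 = 0.03079.
Fraction of consumed M going to N: r_N/(r_N+r_P) = 0.4308.
C_N = 0.4308·C_{M0}·X = 0.4308×0.829×0.401 = 0.143 kmol/m³; Y_N = C_N/C_{M0} = 0.173.

0.173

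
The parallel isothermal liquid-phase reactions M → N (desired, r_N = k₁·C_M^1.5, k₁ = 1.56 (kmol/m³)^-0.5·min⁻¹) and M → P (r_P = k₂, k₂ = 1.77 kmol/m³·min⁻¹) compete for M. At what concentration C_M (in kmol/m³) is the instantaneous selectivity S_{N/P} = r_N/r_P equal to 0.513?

0.697 kmol/m³

S_{N/P} = (k₁/k₂)·C_M^1.5 ⇒ C_M = (S·k₂/k₁)^(1/1.5).
= (0.513×1.77/1.56)^(0.6667) = (0.5821)^(0.6667) = 0.697 kmol/m³.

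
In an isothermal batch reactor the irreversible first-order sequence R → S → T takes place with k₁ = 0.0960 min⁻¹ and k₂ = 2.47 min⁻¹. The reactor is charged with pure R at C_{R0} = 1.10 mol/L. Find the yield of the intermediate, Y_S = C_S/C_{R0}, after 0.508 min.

0.0270

Solving the coupled first-order balances gives C_S(t) = [k₁/(k₂−k₁)]·C_{R0}·(e^(−k₁t) − e^(−k₂t)).
e^(−k₁t) = e^(−0.0960×0.508) = e^(−0.04877) = 0.9524; e^(−k₂t) = e^(−1.255) = 0.2851.
C_S = 0.0960×1.10/(2.47−0.0960) × (0.9524−0.2851) = 0.04448×0.6673 = 0.02968 mol/L.
Y_S = C_S/C_{R0} = 0.02968/1.10 = 0.0270.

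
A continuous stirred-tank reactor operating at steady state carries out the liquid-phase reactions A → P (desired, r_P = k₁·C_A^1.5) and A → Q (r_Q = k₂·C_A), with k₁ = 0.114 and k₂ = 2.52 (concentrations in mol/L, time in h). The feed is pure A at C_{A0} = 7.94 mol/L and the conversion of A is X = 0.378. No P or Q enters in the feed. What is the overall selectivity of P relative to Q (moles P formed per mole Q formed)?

Exit C_A = C_{A0}(1−X) = 7.94×0.622 = 4.939 mol/L.
Rates in a CSTR are evaluated at the outlet concentration: r_P = 0.114×4.939^1.5 = 1.251, r_Q = 2.52×4.939 = 12.45.
Overall selectivity = C_P/C_Q = r_Pτ/(r_Qτ) = r_P/r_Q = 0.101.

0.101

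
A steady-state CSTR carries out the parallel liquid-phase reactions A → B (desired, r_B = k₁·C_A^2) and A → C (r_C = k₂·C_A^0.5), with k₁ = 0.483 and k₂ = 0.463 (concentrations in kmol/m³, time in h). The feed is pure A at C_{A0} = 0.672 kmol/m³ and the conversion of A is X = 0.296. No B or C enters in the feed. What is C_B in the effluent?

Exit C_A = C_{A0}(1−X) = 0.672×0.704 = 0.4731 kmol/m³.
In a CSTR the entire volume is at exit conditions, so r_B = 0.483×0.4731^2 = 0.1081 and r_C = 0.463×0.4731^0.5 = 0.3185.
Fraction of consumed A going to B: r_B/(r_B+r_C) = 0.2534.
C_B = 0.2534·C_{A0}·X = 0.2534×0.672×0.296 = 0.0504 kmol/m³.

0.0504 kmol/m³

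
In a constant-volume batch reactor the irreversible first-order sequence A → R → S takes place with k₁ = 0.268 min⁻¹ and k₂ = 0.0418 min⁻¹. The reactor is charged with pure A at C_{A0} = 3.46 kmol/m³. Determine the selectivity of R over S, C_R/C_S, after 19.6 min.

Solving the coupled first-order balances gives C_R(t) = [k₁/(k₂−k₁)]·C_{A0}·(e^(−k₁t) − e^(−k₂t)).
e^(−k₁t) = e^(−0.268×19.6) = e^(−5.253) = 0.005233; e^(−k₂t) = e^(−0.8193) = 0.4407.
C_R = 0.268×3.46/(0.0418−0.268) × (0.005233−0.4407) = (-4.099)×(-0.4355) = 1.785 kmol/m³.
C_A = C_{A0}e^(−k₁t) = 0.01811 kmol/m³, so C_S = C_{A0}−C_A−C_R = 1.657 kmol/m³; C_R/C_S = 1.08.

1.08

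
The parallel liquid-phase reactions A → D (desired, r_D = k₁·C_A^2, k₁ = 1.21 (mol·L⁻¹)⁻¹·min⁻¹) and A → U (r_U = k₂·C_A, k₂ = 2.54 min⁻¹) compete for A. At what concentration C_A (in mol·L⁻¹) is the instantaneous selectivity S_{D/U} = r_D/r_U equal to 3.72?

S_{D/U} = (k₁/k₂)·C_A ⇒ C_A = S·k₂/k₁.
= 3.72×2.54/1.21 = 7.81 mol·L⁻¹.

7.81 mol·L⁻¹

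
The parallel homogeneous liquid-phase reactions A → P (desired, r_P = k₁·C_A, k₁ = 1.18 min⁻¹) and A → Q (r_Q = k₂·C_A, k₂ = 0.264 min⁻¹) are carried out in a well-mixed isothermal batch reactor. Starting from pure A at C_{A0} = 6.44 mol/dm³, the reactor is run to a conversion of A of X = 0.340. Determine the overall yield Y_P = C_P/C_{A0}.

0.278

C_A = C_{A0}(1−X) = 4.250 mol/dm³.
Both paths are first order in A, so the instantaneous fraction to P is constant: dC_P/d(−C_A) = k₁/(k₁+k₂) = 0.8172.
C_P = 0.8172·(C_{A0}−C_A) = 0.8172×2.190 = 1.79 mol/dm³.
Y_P = C_P/C_{A0} = 1.789/6.44 = 0.278.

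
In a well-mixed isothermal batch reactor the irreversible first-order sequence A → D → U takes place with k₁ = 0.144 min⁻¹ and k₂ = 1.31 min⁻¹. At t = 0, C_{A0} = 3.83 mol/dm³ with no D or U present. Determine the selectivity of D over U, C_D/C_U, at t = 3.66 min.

0.213

The intermediate concentration in a first-order A→B→C sequence is C_D = k₁C_{A0}(e^(−k₁t) − e^(−k₂t))/(k₂−k₁).
e^(−k₁t) = e^(−0.144×3.66) = e^(−0.5270) = 0.5903; e^(−k₂t) = e^(−4.795) = 0.008274.
C_D = 0.144×3.83/(1.31−0.144) × (0.5903−0.008274) = 0.4730×0.5821 = 0.2753 mol/dm³.
C_A = C_{A0}e^(−k₁t) = 2.261 mol/dm³, so C_U = C_{A0}−C_A−C_D = 1.294 mol/dm³; C_D/C_U = 0.213.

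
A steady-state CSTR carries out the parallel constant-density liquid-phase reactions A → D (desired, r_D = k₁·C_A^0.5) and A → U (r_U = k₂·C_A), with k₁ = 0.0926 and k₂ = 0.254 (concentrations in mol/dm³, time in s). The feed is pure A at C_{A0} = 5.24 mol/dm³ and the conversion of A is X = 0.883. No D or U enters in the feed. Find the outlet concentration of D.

Exit C_A = C_{A0}(1−X) = 5.24×0.117 = 0.6131 mol/dm³.
In a CSTR the entire volume is at exit conditions, so r_D = 0.0926×0.6131^0.5 = 0.07251 and r_U = 0.254×0.6131 = 0.1557.
Fraction of consumed A going to D: r_D/(r_D+r_U) = 0.3177.
C_D = 0.3177·C_{A0}·X = 0.3177×5.24×0.883 = 1.47 mol/dm³.

1.47 mol/dm³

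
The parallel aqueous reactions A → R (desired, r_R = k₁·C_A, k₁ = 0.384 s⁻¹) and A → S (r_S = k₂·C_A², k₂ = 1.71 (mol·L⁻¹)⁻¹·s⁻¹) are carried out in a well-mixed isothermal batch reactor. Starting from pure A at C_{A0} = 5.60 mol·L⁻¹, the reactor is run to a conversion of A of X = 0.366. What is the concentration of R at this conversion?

C_A = C_{A0}(1−X) = 3.550 mol·L⁻¹.
Along a PFR/batch, dC_R/dC_A = −r_R/(r_R+r_S) = −k₁/(k₁+k₂·C_A).
Integrating from C_{A0} to C_A: C_R = (0.384/1.71)·ln[(0.384+1.71·5.60)/(0.384+1.71·3.55)] = 0.2246·ln(9.960/6.455) = 0.09739 mol·L⁻¹.

0.0974 mol·L⁻¹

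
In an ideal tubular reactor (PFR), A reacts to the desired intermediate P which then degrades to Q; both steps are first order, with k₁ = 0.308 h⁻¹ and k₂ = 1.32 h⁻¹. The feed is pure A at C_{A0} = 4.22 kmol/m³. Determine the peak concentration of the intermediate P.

At the optimum, C_{P,max}/C_{A0} = (k₁/k₂)^[k₂/(k₂−k₁)].
= (0.308/1.32)^(1.32/(1.32−0.308)) = (0.2333)^(1.304) = 0.1498.
C_{P,max} = 0.1498×4.22 = 0.632 kmol/m³.

0.632 kmol/m³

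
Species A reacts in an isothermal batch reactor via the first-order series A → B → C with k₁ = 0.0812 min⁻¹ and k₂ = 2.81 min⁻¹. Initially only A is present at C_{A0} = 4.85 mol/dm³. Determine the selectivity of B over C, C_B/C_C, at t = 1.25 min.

Solving the coupled first-order balances gives C_B(t) = [k₁/(k₂−k₁)]·C_{A0}·(e^(−k₁t) − e^(−k₂t)).
e^(−k₁t) = e^(−0.0812×1.25) = e^(−0.1015) = 0.9035; e^(−k₂t) = e^(−3.513) = 0.02982.
C_B = 0.0812×4.85/(2.81−0.0812) × (0.9035−0.02982) = 0.1443×0.8737 = 0.1261 mol/dm³.
C_A = C_{A0}e^(−k₁t) = 4.382 mol/dm³, so C_C = C_{A0}−C_A−C_B = 0.3420 mol/dm³; C_B/C_C = 0.369.

0.369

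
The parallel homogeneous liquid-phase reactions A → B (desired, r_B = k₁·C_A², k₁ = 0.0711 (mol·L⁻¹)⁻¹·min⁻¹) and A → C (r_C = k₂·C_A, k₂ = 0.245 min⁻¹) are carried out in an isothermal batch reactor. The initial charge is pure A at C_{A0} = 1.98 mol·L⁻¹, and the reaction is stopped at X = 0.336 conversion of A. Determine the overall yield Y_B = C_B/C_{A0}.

C_A = C_{A0}(1−X) = 1.315 mol·L⁻¹.
Along a PFR/batch, dC_C/dC_A = −r_C/(r_B+r_C) = −k₂/(k₂+k₁·C_A).
Integrating from C_{A0} to C_A: C_C = (0.245/0.0711)·ln[(0.245+0.0711·1.98)/(0.245+0.0711·1.31)] = 3.446·ln(0.3858/0.3385) = 0.4507 mol·L⁻¹.
Then C_B = (C_{A0}−C_A) − C_C = 0.6653 − 0.4507 = 0.2145 mol·L⁻¹.
Y_B = C_B/C_{A0} = 0.2145/1.98 = 0.108.

0.108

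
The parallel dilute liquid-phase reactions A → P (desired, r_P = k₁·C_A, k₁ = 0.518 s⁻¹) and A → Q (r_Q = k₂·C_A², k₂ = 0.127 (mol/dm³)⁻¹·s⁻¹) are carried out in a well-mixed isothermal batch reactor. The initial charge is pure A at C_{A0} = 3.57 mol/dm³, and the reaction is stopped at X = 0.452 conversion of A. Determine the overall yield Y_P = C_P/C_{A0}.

C_A = C_{A0}(1−X) = 1.956 mol/dm³.
Along a PFR/batch, dC_P/dC_A = −r_P/(r_P+r_Q) = −k₁/(k₁+k₂·C_A).
Integrating from C_{A0} to C_A: C_P = (0.518/0.127)·ln[(0.518+0.127·3.57)/(0.518+0.127·1.96)] = 4.079·ln(0.9714/0.7665) = 0.9665 mol/dm³.
Y_P = C_P/C_{A0} = 0.9665/3.57 = 0.271.

0.271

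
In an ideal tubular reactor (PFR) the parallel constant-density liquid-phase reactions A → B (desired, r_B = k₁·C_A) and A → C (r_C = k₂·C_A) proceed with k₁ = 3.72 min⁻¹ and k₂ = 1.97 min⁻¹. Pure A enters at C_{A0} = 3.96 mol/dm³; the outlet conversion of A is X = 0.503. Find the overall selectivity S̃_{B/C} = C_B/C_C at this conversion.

1.89

C_A = C_{A0}(1−X) = 1.968 mol/dm³.
Both paths are first order in A, so the instantaneous fraction to B is constant: dC_B/d(−C_A) = k₁/(k₁+k₂) = 0.6538.
C_B = 0.6538·(C_{A0}−C_A) = 0.6538×1.992 = 1.30 mol/dm³.
C_C = (C_{A0}−C_A)−C_B = 0.6896 mol/dm³; S̃_{B/C} = 1.302/0.6896 = 1.89.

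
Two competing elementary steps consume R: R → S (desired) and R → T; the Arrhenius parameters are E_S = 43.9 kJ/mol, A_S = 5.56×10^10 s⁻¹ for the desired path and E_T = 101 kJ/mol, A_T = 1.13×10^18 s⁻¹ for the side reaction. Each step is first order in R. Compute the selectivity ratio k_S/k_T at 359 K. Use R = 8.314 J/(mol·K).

10.0

With equal orders, S_{S/T} = k_S/k_T = (A_S/A_T)·exp[(E_T−E_S)/(RT)].
(E_T−E_S)/(RT) = (101−43.9)×10³/(8.314×359) = 57100/2985 = 19.13.
k_S/k_T = (5.56×10^10/1.13×10^18)·exp(19.13) = 4.920×10^-8 × 2.034×10^8 = 10.0.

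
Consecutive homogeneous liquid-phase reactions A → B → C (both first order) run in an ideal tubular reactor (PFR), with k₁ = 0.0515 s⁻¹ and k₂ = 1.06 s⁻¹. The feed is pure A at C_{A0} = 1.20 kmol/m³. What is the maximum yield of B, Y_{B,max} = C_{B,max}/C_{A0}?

Evaluating C_B at τ_opt = ln(k₂/k₁)/(k₂−k₁) gives C_{B,max}/C_{A0} = (k₁/k₂)^[k₂/(k₂−k₁)].
= (0.0515/1.06)^(1.06/(1.06−0.0515)) = (0.04858)^(1.051) = 0.04163.

0.0416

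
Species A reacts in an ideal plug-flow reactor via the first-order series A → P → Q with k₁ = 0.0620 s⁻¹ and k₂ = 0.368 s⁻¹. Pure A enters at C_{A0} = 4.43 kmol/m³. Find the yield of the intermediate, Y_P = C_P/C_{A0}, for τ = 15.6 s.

0.0764

Solving the coupled first-order balances gives C_P(τ) = [k₁/(k₂−k₁)]·C_{A0}·(e^(−k₁τ) − e^(−k₂τ)).
e^(−k₁τ) = e^(−0.0620×15.6) = e^(−0.9672) = 0.3801; e^(−k₂τ) = e^(−5.741) = 0.003212.
C_P = 0.0620×4.43/(0.368−0.0620) × (0.3801−0.003212) = 0.8976×0.3769 = 0.3383 kmol/m³.
Y_P = C_P/C_{A0} = 0.3383/4.43 = 0.0764.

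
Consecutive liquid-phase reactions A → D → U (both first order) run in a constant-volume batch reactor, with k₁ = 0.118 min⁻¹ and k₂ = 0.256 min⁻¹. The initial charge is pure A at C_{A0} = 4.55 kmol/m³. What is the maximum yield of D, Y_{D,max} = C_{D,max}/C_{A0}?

Evaluating C_D at t_opt = ln(k₂/k₁)/(k₂−k₁) gives C_{D,max}/C_{A0} = (k₁/k₂)^[k₂/(k₂−k₁)].
= (0.118/0.256)^(0.256/(0.256−0.118)) = (0.4609)^(1.855) = 0.2377.

0.238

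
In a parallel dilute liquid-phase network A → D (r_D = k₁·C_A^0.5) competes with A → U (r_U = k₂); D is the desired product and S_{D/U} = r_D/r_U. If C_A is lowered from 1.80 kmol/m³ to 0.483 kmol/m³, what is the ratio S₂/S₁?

S_{D/U} = (k₁/k₂)·C_A^0.5, so S₂/S₁ = (C_{A,2}/C_{A,1})^0.5.
= (0.483/1.80)^0.5 = (0.2683)^0.5 = 0.518.

0.518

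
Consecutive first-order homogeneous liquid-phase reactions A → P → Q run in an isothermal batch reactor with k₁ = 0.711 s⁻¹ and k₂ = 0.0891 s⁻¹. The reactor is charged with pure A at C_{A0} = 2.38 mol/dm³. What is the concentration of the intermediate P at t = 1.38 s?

For first-order series with pure A initially, C_P(t) = k₁C_{A0}/(k₂−k₁)·(e^(−k₁t) − e^(−k₂t)).
e^(−k₁t) = e^(−0.711×1.38) = e^(−0.9812) = 0.3749; e^(−k₂t) = e^(−0.1230) = 0.8843.
C_P = 0.711×2.38/(0.0891−0.711) × (0.3749−0.8843) = (-2.721)×(-0.5094) = 1.386 mol/dm³.

1.39 mol/dm³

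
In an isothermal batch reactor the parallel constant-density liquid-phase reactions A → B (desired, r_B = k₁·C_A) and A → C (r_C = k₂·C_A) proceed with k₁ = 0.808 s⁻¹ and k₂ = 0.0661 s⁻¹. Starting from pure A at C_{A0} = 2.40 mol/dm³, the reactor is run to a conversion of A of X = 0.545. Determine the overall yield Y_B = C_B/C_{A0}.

C_A = C_{A0}(1−X) = 1.092 mol/dm³.
Both paths are first order in A, so the instantaneous fraction to B is constant: dC_B/d(−C_A) = k₁/(k₁+k₂) = 0.9244.
C_B = 0.9244·(C_{A0}−C_A) = 0.9244×1.308 = 1.21 mol/dm³.
Y_B = C_B/C_{A0} = 1.209/2.40 = 0.504.

0.504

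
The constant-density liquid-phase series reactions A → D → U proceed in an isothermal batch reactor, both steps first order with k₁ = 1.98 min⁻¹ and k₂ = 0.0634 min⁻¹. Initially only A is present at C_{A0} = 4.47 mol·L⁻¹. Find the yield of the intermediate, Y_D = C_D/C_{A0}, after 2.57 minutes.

The intermediate concentration in a first-order A→B→C sequence is C_D = k₁C_{A0}(e^(−k₁t) − e^(−k₂t))/(k₂−k₁).
e^(−k₁t) = e^(−1.98×2.57) = e^(−5.089) = 0.006167; e^(−k₂t) = e^(−0.1629) = 0.8496.
C_D = 1.98×4.47/(0.0634−1.98) × (0.006167−0.8496) = (-4.618)×(-0.8435) = 3.895 mol·L⁻¹.
Y_D = C_D/C_{A0} = 3.895/4.47 = 0.871.

0.871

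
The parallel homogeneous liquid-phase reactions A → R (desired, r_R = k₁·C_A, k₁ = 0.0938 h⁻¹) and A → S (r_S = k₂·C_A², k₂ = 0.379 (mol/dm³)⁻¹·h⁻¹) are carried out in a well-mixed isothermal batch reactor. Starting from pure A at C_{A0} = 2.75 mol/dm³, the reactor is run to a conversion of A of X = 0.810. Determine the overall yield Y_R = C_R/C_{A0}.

C_A = C_{A0}(1−X) = 0.5225 mol/dm³.
Along a PFR/batch, dC_R/dC_A = −r_R/(r_R+r_S) = −k₁/(k₁+k₂·C_A).
Integrating from C_{A0} to C_A: C_R = (0.0938/0.379)·ln[(0.0938+0.379·2.75)/(0.0938+0.379·0.522)] = 0.2475·ln(1.136/0.2918) = 0.3364 mol/dm³.
Y_R = C_R/C_{A0} = 0.3364/2.75 = 0.122.

0.122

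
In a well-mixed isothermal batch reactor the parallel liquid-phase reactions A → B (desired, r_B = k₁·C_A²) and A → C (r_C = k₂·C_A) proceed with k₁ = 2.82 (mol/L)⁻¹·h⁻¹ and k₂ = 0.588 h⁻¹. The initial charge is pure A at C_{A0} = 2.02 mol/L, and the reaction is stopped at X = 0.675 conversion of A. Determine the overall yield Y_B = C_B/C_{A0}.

C_A = C_{A0}(1−X) = 0.6565 mol/L.
Along a PFR/batch, dC_C/dC_A = −r_C/(r_B+r_C) = −k₂/(k₂+k₁·C_A).
Integrating from C_{A0} to C_A: C_C = (0.588/2.82)·ln[(0.588+2.82·2.02)/(0.588+2.82·0.656)] = 0.2085·ln(6.284/2.439) = 0.1973 mol/L.
Then C_B = (C_{A0}−C_A) − C_C = 1.364 − 0.1973 = 1.166 mol/L.
Y_B = C_B/C_{A0} = 1.166/2.02 = 0.577.

0.577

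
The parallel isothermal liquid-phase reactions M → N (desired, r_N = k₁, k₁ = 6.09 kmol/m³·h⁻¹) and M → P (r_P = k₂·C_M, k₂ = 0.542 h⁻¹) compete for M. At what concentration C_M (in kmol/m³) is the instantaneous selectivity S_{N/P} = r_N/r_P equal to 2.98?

3.77 kmol/m³

S_{N/P} = (k₁/k₂)·C_M⁻¹ ⇒ C_M = (S·k₂/k₁)^(-1).
= (2.98×0.542/6.09)^(-1) = (0.2652)^(-1) = 3.77 kmol/m³.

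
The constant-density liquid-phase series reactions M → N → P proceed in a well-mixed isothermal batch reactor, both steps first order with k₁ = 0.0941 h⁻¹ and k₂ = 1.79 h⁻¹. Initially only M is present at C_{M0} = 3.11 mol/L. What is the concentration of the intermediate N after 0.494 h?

For first-order series with pure M initially, C_N(t) = k₁C_{M0}/(k₂−k₁)·(e^(−k₁t) − e^(−k₂t)).
e^(−k₁t) = e^(−0.0941×0.494) = e^(−0.04649) = 0.9546; e^(−k₂t) = e^(−0.8843) = 0.4130.
C_N = 0.0941×3.11/(1.79−0.0941) × (0.9546−0.4130) = 0.1726×0.5416 = 0.09345 mol/L.

0.0935 mol/L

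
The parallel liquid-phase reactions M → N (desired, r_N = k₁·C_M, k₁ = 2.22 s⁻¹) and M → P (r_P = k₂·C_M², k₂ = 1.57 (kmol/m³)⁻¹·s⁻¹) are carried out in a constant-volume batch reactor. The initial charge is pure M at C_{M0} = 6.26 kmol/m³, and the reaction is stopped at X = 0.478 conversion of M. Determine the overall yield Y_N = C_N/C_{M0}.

C_M = C_{M0}(1−X) = 3.268 kmol/m³.
Along a PFR/batch, dC_N/dC_M = −r_N/(r_N+r_P) = −k₁/(k₁+k₂·C_M).
Integrating from C_{M0} to C_M: C_N = (2.22/1.57)·ln[(2.22+1.57·6.26)/(2.22+1.57·3.27)] = 1.414·ln(12.05/7.350) = 0.6988 kmol/m³.
Y_N = C_N/C_{M0} = 0.6988/6.26 = 0.112.

0.112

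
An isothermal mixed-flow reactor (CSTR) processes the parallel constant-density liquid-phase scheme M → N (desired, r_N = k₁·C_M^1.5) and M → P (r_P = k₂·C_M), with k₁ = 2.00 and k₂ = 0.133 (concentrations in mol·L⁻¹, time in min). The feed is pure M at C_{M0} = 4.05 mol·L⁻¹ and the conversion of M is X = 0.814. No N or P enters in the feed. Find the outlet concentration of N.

Exit C_M = C_{M0}(1−X) = 4.05×0.186 = 0.7533 mol·L⁻¹.
In a CSTR the entire volume is at exit conditions, so r_N = 2.00×0.7533^1.5 = 1.308 and r_P = 0.133×0.7533 = 0.1002.
Fraction of consumed M going to N: r_N/(r_N+r_P) = 0.9288.
C_N = 0.9288·C_{M0}·X = 0.9288×4.05×0.814 = 3.06 mol·L⁻¹.

3.06 mol·L⁻¹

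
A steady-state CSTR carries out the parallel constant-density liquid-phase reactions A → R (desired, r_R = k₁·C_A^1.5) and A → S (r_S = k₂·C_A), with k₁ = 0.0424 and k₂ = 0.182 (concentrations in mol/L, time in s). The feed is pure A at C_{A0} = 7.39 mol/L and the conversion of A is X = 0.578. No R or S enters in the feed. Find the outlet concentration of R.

Exit C_A = C_{A0}(1−X) = 7.39×0.422 = 3.119 mol/L.
In a CSTR the entire volume is at exit conditions, so r_R = 0.0424×3.119^1.5 = 0.2335 and r_S = 0.182×3.119 = 0.5676.
Fraction of consumed A going to R: r_R/(r_R+r_S) = 0.2915.
C_R = 0.2915·C_{A0}·X = 0.2915×7.39×0.578 = 1.25 mol/L.

1.25 mol/L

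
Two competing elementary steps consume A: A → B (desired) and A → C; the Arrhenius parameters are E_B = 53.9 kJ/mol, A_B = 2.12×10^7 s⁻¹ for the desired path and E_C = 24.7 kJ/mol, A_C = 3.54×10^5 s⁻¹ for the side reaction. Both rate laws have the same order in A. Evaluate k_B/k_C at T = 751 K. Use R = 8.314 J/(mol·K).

0.558

Since both paths have the same order in A, the concentration cancels and S_{B/C} = k_B/k_C = (A_B/A_C)·exp[(E_C−E_B)/(RT)].
(E_C−E_B)/(RT) = (24.7−53.9)×10³/(8.314×751) = -29200/6244 = -4.677.
k_B/k_C = (2.12×10^7/3.54×10^5)·exp(-4.677) = 59.89 × 0.009310 = 0.558.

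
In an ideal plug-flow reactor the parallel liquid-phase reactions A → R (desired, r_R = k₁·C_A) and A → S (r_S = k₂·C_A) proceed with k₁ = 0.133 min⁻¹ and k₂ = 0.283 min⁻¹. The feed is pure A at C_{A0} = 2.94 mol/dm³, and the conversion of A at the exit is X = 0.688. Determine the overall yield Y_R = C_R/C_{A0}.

0.220

C_A = C_{A0}(1−X) = 0.9173 mol/dm³.
Both paths are first order in A, so the instantaneous fraction to R is constant: dC_R/d(−C_A) = k₁/(k₁+k₂) = 0.3197.
C_R = 0.3197·(C_{A0}−C_A) = 0.3197×2.023 = 0.647 mol/dm³.
Y_R = C_R/C_{A0} = 0.6467/2.94 = 0.220.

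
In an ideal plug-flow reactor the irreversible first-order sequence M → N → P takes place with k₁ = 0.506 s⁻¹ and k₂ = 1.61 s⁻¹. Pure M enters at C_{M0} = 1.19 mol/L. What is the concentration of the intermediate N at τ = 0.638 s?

For first-order series with pure M initially, C_N(τ) = k₁C_{M0}/(k₂−k₁)·(e^(−k₁τ) − e^(−k₂τ)).
e^(−k₁τ) = e^(−0.506×0.638) = e^(−0.3228) = 0.7241; e^(−k₂τ) = e^(−1.027) = 0.3580.
C_N = 0.506×1.19/(1.61−0.506) × (0.7241−0.3580) = 0.5454×0.3661 = 0.1997 mol/L.

0.200 mol/L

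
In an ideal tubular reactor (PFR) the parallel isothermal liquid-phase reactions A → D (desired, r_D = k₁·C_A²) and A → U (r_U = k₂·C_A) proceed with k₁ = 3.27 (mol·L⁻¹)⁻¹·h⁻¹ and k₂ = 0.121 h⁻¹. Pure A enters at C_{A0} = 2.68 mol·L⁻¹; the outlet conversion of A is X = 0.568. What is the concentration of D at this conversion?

1.49 mol·L⁻¹

C_A = C_{A0}(1−X) = 1.158 mol·L⁻¹.
Along a PFR/batch, dC_U/dC_A = −r_U/(r_D+r_U) = −k₂/(k₂+k₁·C_A).
Integrating from C_{A0} to C_A: C_U = (0.121/3.27)·ln[(0.121+3.27·2.68)/(0.121+3.27·1.16)] = 0.03700·ln(8.885/3.907) = 0.03040 mol·L⁻¹.
Then C_D = (C_{A0}−C_A) − C_U = 1.522 − 0.03040 = 1.492 mol·L⁻¹.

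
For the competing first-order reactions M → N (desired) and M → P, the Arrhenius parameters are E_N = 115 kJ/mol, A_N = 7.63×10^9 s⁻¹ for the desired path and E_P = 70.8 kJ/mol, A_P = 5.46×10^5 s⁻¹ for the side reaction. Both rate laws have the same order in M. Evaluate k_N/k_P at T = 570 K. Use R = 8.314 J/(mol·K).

1.24

k_N/k_P = (A_N/A_P)·exp[−(E_N−E_P)/(RT)] = (A_N/A_P)·exp[(E_P−E_N)/(RT)].
(E_P−E_N)/(RT) = (70.8−115)×10³/(8.314×570) = -44200/4739 = -9.327.
k_N/k_P = (7.63×10^9/5.46×10^5)·exp(-9.327) = 13974 × 8.900×10^-5 = 1.24.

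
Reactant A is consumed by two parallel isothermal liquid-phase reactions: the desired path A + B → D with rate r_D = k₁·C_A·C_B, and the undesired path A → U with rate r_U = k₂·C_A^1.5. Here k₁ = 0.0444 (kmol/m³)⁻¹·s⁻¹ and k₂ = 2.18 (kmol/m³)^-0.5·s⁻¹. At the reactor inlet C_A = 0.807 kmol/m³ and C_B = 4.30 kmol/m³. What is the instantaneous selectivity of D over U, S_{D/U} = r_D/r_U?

S_{D/U} = r_D/r_U = (k₁·C_A·C_B)/(k₂·C_A^1.5) = (k₁/k₂)·C_A^-0.5·C_B.
= (0.0444×0.8070×4.300) / (2.18×0.8070^1.5) = 0.1541/1.580 = 0.0975.

0.0975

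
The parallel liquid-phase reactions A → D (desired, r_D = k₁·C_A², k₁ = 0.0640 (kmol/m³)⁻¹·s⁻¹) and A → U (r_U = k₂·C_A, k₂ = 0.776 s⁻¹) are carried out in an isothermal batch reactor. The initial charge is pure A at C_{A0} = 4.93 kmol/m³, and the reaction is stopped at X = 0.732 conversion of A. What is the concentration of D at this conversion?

C_A = C_{A0}(1−X) = 1.321 kmol/m³.
Along a PFR/batch, dC_U/dC_A = −r_U/(r_D+r_U) = −k₂/(k₂+k₁·C_A).
Integrating from C_{A0} to C_A: C_U = (0.776/0.0640)·ln[(0.776+0.0640·4.93)/(0.776+0.0640·1.32)] = 12.12·ln(1.092/0.8606) = 2.883 kmol/m³.
Then C_D = (C_{A0}−C_A) − C_U = 3.609 − 2.883 = 0.7261 kmol/m³.

0.726 kmol/m³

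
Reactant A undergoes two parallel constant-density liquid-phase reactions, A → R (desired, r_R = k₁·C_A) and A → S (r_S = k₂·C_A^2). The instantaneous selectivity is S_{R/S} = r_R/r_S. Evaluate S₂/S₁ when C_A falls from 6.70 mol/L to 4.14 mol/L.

1.62

S_{R/S} = (k₁/k₂)·C_A⁻¹, so S₂/S₁ = (C_{A,2}/C_{A,1})⁻¹.
= 6.70/4.14 = 1.62.
Selectivity toward R rises as C_A falls — low-concentration operation is favoured.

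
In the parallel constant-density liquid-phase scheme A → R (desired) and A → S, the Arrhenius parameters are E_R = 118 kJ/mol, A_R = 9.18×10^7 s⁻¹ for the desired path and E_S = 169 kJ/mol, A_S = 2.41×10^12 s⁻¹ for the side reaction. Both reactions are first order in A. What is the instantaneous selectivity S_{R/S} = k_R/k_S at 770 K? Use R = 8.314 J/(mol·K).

k_R/k_S = (A_R/A_S)·exp[−(E_R−E_S)/(RT)] = (A_R/A_S)·exp[(E_S−E_R)/(RT)].
(E_S−E_R)/(RT) = (169−118)×10³/(8.314×770) = 51000/6402 = 7.967.
k_R/k_S = (9.18×10^7/2.41×10^12)·exp(7.967) = 3.809×10^-5 × 2883 = 0.110.
Since E_R < E_S, lowering the temperature improves selectivity toward R.

0.110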